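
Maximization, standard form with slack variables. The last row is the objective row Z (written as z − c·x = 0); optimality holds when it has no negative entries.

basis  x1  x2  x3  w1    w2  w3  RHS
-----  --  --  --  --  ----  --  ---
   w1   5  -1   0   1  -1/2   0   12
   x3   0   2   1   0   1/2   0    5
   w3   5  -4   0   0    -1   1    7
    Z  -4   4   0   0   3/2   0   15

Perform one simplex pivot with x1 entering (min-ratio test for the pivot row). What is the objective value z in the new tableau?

Ratio test on column x1 — row 1: 12/5 = 12/5; row 2: entry 0 ≤ 0; row 3: 7/5 = 7/5. Minimum is 7/5 at row 3 (w3 leaves); pivot element 5.
Pivot on row 3; the Z-row RHS becomes 15 − (-4)·(7/5) = 103/5.

103/5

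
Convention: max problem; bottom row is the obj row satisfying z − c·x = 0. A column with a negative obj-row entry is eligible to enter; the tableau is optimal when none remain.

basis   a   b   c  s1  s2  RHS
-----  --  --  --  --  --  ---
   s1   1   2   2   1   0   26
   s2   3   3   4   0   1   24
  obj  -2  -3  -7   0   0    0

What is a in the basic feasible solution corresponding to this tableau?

0

a is not in the basis, so in the current basic feasible solution a = 0.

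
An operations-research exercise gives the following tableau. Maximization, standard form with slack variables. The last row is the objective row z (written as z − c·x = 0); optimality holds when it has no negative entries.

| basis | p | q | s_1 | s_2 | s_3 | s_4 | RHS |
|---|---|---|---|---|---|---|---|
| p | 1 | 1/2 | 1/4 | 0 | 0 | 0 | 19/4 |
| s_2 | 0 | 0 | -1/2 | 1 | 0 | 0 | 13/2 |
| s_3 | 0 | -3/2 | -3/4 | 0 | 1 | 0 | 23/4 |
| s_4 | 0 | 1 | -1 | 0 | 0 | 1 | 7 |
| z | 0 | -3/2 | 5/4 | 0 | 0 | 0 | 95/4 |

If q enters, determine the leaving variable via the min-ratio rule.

Column q entries and ratios — p: (19/4)/(1/2) = 19/2; s_2: 0 ≤ 0, skip; s_3: -3/2 ≤ 0, skip; s_4: 7/1 = 7.
Smallest ratio is 7 in the row of s_4, so s_4 leaves.

s_4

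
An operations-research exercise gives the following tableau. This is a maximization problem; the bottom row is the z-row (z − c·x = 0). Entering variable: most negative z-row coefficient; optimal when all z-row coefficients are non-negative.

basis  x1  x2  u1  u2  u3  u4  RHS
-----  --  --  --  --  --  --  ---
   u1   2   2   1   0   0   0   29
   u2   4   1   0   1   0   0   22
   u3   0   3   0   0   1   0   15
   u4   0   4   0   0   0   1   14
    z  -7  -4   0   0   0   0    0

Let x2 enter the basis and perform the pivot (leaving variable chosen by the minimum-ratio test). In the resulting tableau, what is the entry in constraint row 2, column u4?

Ratio test on column x2 — row 1: 29/2 = 29/2; row 2: 22/1 = 22; row 3: 15/3 = 5; row 4: 14/4 = 7/2. Minimum is 7/2 at row 4 (u4 leaves); pivot element 4.
Divide row 4 by 4; eliminate column x2 from the other rows.
Row 2 update in column u4: 0 − 1·(1/4) = -1/4.

-1/4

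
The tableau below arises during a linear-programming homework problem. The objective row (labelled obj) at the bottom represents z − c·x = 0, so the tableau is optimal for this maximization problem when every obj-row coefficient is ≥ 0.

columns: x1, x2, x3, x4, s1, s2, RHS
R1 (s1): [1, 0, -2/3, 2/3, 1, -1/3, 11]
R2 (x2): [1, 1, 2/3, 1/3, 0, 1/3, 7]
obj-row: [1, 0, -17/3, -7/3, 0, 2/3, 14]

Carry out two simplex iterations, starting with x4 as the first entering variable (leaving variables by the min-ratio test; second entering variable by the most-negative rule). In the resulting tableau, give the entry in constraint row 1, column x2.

Ratio test on column x4 — row 1: 11/(2/3) = 33/2; row 2: 7/(1/3) = 21. Minimum is 33/2 at row 1 (s1 leaves); pivot element 2/3.
Divide row 1 by 2/3; eliminate column x4 from the other rows.
Second iteration: most negative obj-row entry is -8 in column x3, so x3 enters.
Ratio test on column x3 — row 1: entry -1 ≤ 0; row 2: (3/2)/1 = 3/2. Minimum is 3/2 at row 2 (x2 leaves); pivot element 1.
Divide row 2 by 1; eliminate column x3 from the other rows.
After both pivots, the entry at constraint row 1, column x2 is 1.

1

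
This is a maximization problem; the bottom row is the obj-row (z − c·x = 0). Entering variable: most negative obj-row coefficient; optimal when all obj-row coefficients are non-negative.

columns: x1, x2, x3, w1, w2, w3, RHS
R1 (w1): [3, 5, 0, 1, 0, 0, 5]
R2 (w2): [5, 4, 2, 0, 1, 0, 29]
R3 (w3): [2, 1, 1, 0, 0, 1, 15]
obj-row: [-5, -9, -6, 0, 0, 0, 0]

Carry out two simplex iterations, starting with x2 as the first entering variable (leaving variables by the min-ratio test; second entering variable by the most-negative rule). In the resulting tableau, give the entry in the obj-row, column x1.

41/5

Ratio test on column x2 — row 1: 5/5 = 1; row 2: 29/4 = 29/4; row 3: 15/1 = 15. Minimum is 1 at row 1 (w1 leaves); pivot element 5.
Divide row 1 by 5; eliminate column x2 from the other rows.
Second iteration: most negative obj-row entry is -6 in column x3, so x3 enters.
Ratio test on column x3 — row 1: entry 0 ≤ 0; row 2: 25/2 = 25/2; row 3: 14/1 = 14. Minimum is 25/2 at row 2 (w2 leaves); pivot element 2.
Divide row 2 by 2; eliminate column x3 from the other rows.
After both pivots, the entry at the obj-row, column x1 is 41/5.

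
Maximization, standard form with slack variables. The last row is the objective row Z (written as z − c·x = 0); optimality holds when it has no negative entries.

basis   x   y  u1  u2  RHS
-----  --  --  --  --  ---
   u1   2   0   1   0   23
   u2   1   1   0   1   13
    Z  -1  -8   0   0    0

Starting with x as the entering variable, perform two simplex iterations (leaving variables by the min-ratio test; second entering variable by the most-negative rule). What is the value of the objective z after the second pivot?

47/2

Ratio test on column x — row 1: 23/2 = 23/2; row 2: 13/1 = 13. Minimum is 23/2 at row 1 (u1 leaves); pivot element 2.
Pivot on row 1; the Z-row RHS becomes 0 − (-1)·(23/2) = 23/2.
Next entering variable (most negative Z-row entry -8): y.
Ratio test on column y — row 1: entry 0 ≤ 0; row 2: (3/2)/1 = 3/2. Minimum is 3/2 at row 2 (u2 leaves); pivot element 1.
After the second pivot the Z-row RHS is 23/2 − (-8)·(3/2) = 47/2.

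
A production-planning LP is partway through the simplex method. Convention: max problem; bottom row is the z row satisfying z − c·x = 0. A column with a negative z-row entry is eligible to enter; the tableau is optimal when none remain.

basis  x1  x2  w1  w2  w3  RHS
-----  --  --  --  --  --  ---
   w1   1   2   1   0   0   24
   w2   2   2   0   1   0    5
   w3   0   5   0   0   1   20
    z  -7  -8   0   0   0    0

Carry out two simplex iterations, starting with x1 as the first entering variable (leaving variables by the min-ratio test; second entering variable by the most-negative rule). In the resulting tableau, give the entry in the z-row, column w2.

4

Ratio test on column x1 — row 1: 24/1 = 24; row 2: 5/2 = 5/2; row 3: entry 0 ≤ 0. Minimum is 5/2 at row 2 (w2 leaves); pivot element 2.
Divide row 2 by 2; eliminate column x1 from the other rows.
Second iteration: most negative z-row entry is -1 in column x2, so x2 enters.
Ratio test on column x2 — row 1: (43/2)/1 = 43/2; row 2: (5/2)/1 = 5/2; row 3: 20/5 = 4. Minimum is 5/2 at row 2 (x1 leaves); pivot element 1.
Divide row 2 by 1; eliminate column x2 from the other rows.
After both pivots, the entry at the z-row, column w2 is 4.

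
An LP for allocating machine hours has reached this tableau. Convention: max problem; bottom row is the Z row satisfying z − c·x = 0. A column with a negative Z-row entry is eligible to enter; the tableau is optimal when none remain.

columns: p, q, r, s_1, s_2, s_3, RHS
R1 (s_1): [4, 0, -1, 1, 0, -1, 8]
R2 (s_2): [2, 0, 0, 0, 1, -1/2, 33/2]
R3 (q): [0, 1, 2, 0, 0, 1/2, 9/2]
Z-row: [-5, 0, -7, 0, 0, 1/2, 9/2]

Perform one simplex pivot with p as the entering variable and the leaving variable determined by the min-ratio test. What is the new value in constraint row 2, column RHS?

Ratio test on column p — row 1: 8/4 = 2; row 2: (33/2)/2 = 33/4; row 3: entry 0 ≤ 0. Minimum is 2 at row 1 (s_1 leaves); pivot element 4.
Divide row 1 by 4; eliminate column p from the other rows.
Row 2 update in column RHS: 33/2 − 2·2 = 25/2.

25/2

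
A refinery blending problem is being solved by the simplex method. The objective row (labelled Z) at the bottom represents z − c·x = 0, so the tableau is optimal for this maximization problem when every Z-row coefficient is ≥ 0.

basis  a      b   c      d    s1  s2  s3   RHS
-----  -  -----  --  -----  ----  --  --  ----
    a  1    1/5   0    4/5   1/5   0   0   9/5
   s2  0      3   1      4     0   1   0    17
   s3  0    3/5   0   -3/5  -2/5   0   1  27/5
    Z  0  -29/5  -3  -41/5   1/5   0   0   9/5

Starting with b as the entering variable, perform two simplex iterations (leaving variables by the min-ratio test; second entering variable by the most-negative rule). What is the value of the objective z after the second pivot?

Ratio test on column b — row 1: (9/5)/(1/5) = 9; row 2: 17/3 = 17/3; row 3: (27/5)/(3/5) = 9. Minimum is 17/3 at row 2 (s2 leaves); pivot element 3.
Pivot on row 2; the Z-row RHS becomes 9/5 − (-29/5)·(17/3) = 104/3.
Next entering variable (most negative Z-row entry -16/15): c.
Ratio test on column c — row 1: entry -1/15 ≤ 0; row 2: (17/3)/(1/3) = 17; row 3: entry -1/5 ≤ 0. Minimum is 17 at row 2 (b leaves); pivot element 1/3.
After the second pivot the Z-row RHS is 104/3 − (-16/15)·17 = 264/5.

264/5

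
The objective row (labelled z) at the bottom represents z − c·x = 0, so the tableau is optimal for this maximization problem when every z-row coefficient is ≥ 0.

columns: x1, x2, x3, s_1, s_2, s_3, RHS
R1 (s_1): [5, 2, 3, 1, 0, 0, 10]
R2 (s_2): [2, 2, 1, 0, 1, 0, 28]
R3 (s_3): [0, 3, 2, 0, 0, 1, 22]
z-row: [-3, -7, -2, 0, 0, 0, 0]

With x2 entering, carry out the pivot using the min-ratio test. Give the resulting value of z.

35

Ratio test on column x2 — row 1: 10/2 = 5; row 2: 28/2 = 14; row 3: 22/3 = 22/3. Minimum is 5 at row 1 (s_1 leaves); pivot element 2.
Pivot on row 1; the z-row RHS becomes 0 − (-7)·5 = 35.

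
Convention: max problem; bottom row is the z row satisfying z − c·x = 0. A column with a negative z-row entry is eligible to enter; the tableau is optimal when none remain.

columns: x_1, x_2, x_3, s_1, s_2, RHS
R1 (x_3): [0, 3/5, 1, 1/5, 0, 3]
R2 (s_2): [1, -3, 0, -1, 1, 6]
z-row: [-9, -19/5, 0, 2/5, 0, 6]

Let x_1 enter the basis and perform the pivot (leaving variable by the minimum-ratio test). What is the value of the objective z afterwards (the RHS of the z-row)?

Ratio test on column x_1 — row 1: entry 0 ≤ 0; row 2: 6/1 = 6. Minimum is 6 at row 2 (s_2 leaves); pivot element 1.
Pivot on row 2; the z-row RHS becomes 6 − (-9)·6 = 60.

60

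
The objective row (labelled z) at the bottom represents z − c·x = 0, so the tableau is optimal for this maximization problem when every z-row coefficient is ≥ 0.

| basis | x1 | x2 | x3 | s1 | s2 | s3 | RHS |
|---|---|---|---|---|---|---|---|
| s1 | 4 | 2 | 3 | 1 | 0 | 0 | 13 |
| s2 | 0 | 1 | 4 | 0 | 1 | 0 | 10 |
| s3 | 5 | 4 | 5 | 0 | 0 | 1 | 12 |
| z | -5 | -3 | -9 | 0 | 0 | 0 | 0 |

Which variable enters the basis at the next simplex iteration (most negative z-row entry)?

x3

Negative z-row entries: x1: -5, x2: -3, x3: -9.
The most negative is -9 in column x3, so x3 enters.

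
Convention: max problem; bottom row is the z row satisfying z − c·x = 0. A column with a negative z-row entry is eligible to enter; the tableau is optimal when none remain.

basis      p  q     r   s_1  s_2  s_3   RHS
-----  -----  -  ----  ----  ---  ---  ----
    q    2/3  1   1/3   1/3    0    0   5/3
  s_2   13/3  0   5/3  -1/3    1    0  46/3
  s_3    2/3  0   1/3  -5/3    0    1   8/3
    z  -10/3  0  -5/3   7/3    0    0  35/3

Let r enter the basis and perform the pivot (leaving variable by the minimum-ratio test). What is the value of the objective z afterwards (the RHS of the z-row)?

Ratio test on column r — row 1: (5/3)/(1/3) = 5; row 2: (46/3)/(5/3) = 46/5; row 3: (8/3)/(1/3) = 8. Minimum is 5 at row 1 (q leaves); pivot element 1/3.
Pivot on row 1; the z-row RHS becomes 35/3 − (-5/3)·5 = 20.

20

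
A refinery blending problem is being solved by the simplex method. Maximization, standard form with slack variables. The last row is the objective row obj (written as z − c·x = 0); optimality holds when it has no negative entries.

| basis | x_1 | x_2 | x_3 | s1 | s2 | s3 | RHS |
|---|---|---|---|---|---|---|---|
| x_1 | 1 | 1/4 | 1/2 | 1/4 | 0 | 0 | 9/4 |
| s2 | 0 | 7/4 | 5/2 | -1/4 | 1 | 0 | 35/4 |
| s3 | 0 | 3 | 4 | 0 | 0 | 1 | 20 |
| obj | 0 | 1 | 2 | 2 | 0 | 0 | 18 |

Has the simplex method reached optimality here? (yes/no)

Every obj-row coefficient is ≥ 0, so the tableau is optimal.

yes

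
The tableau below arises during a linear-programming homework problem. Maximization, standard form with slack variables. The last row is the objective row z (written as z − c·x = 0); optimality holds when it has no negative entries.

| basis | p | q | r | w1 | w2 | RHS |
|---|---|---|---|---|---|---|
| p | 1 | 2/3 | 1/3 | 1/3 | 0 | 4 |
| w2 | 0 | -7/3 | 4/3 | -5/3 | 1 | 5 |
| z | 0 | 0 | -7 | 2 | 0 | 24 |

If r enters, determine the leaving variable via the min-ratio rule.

w2

Column r entries and ratios — p: 4/(1/3) = 12; w2: 5/(4/3) = 15/4.
Smallest ratio is 15/4 in the row of w2, so w2 leaves.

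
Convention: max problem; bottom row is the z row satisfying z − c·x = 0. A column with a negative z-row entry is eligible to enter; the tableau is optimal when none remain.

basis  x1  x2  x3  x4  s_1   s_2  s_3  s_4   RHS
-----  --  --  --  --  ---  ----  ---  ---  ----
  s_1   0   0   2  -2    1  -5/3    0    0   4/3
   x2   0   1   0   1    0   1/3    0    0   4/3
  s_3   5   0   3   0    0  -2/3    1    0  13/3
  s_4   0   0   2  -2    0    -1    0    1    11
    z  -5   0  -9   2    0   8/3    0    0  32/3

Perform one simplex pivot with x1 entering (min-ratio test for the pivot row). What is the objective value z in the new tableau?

15

Ratio test on column x1 — row 1: entry 0 ≤ 0; row 2: entry 0 ≤ 0; row 3: (13/3)/5 = 13/15; row 4: entry 0 ≤ 0. Minimum is 13/15 at row 3 (s_3 leaves); pivot element 5.
Pivot on row 3; the z-row RHS becomes 32/3 − (-5)·(13/15) = 15.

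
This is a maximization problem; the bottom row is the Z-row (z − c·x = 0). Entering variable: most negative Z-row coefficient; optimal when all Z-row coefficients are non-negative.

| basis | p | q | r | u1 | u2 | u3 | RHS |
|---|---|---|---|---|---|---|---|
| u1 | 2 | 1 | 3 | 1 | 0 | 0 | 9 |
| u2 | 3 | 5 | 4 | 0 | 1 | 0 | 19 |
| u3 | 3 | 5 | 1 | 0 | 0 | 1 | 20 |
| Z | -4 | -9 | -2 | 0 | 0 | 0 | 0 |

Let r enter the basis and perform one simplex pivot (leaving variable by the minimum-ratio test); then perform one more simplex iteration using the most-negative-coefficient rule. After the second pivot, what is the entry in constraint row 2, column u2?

3/11

Ratio test on column r — row 1: 9/3 = 3; row 2: 19/4 = 19/4; row 3: 20/1 = 20. Minimum is 3 at row 1 (u1 leaves); pivot element 3.
Divide row 1 by 3; eliminate column r from the other rows.
Second iteration: most negative Z-row entry is -25/3 in column q, so q enters.
Ratio test on column q — row 1: 3/(1/3) = 9; row 2: 7/(11/3) = 21/11; row 3: 17/(14/3) = 51/14. Minimum is 21/11 at row 2 (u2 leaves); pivot element 11/3.
Divide row 2 by 11/3; eliminate column q from the other rows.
After both pivots, the entry at constraint row 2, column u2 is 3/11.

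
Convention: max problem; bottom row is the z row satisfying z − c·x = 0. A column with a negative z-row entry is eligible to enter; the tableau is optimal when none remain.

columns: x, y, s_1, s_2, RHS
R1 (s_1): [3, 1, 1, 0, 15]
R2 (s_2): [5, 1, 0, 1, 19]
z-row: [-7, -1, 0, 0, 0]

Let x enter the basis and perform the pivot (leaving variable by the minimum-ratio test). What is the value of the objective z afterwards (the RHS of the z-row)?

133/5

Ratio test on column x — row 1: 15/3 = 5; row 2: 19/5 = 19/5. Minimum is 19/5 at row 2 (s_2 leaves); pivot element 5.
Pivot on row 2; the z-row RHS becomes 0 − (-7)·(19/5) = 133/5.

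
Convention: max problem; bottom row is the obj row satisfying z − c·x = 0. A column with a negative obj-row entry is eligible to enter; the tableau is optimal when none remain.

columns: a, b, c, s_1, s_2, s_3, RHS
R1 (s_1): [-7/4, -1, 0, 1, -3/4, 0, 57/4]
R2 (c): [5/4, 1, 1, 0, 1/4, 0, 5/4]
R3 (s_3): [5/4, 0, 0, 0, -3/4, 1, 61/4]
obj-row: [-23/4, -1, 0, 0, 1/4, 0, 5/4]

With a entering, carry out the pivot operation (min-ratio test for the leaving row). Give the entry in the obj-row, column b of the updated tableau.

Ratio test on column a — row 1: entry -7/4 ≤ 0; row 2: (5/4)/(5/4) = 1; row 3: (61/4)/(5/4) = 61/5. Minimum is 1 at row 2 (c leaves); pivot element 5/4.
Divide row 2 by 5/4; eliminate column a from the other rows.
obj-row update in column b: -1 − (-23/4)·(4/5) = 18/5.

18/5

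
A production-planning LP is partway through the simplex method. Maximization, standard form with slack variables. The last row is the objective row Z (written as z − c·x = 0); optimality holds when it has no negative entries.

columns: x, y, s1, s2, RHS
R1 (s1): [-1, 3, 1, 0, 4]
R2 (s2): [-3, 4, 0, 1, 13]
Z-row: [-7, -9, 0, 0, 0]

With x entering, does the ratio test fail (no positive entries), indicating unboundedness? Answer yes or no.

yes

Every constraint-row entry in column x is ≤ 0, so increasing x is unbounded.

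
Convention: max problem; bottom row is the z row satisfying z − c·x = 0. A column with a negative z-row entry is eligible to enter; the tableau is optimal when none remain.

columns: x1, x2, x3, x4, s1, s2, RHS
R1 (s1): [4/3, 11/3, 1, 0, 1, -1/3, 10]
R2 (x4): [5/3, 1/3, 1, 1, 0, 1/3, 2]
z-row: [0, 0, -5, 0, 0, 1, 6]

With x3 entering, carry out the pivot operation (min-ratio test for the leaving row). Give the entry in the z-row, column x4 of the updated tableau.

Ratio test on column x3 — row 1: 10/1 = 10; row 2: 2/1 = 2. Minimum is 2 at row 2 (x4 leaves); pivot element 1.
Divide row 2 by 1; eliminate column x3 from the other rows.
z-row update in column x4: 0 − (-5)·1 = 5.

5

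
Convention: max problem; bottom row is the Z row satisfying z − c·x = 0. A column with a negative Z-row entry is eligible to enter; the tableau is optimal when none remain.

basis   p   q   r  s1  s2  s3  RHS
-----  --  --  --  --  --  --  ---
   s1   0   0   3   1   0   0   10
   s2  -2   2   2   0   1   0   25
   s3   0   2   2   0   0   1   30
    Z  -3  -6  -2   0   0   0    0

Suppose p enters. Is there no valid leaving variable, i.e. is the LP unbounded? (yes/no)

Every constraint-row entry in column p is ≤ 0, so increasing p is unbounded.

yes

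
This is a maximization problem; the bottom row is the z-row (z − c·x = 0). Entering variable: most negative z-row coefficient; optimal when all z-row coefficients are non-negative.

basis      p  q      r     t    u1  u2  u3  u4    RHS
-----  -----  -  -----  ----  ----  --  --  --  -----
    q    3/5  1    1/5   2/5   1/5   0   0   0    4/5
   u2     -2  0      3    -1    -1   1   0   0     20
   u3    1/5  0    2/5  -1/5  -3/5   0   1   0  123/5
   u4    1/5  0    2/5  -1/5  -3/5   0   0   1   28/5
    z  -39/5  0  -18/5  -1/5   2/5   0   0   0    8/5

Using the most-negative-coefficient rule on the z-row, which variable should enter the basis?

p

Negative z-row entries: p: -39/5, r: -18/5, t: -1/5.
The most negative is -39/5 in column p, so p enters.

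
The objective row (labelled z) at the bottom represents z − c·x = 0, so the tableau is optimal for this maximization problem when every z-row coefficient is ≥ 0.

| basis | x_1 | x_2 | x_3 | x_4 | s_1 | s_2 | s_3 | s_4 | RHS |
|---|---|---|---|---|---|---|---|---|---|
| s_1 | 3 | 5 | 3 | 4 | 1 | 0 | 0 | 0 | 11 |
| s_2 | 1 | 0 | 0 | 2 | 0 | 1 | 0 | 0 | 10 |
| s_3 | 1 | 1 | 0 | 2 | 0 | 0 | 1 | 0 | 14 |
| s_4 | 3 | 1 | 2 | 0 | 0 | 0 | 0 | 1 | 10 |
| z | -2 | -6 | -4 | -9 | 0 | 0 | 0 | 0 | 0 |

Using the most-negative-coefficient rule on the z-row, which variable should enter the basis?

x_4

Negative z-row entries: x_1: -2, x_2: -6, x_3: -4, x_4: -9.
The most negative is -9 in column x_4, so x_4 enters.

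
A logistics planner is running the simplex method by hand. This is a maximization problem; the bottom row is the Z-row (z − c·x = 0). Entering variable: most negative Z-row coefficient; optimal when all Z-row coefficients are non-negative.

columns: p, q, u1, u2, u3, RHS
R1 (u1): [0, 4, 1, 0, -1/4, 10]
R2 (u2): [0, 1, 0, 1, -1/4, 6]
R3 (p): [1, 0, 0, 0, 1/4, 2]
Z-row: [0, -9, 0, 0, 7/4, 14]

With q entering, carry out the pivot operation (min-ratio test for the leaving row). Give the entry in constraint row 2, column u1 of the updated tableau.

-1/4

Ratio test on column q — row 1: 10/4 = 5/2; row 2: 6/1 = 6; row 3: entry 0 ≤ 0. Minimum is 5/2 at row 1 (u1 leaves); pivot element 4.
Divide row 1 by 4; eliminate column q from the other rows.
Row 2 update in column u1: 0 − 1·(1/4) = -1/4.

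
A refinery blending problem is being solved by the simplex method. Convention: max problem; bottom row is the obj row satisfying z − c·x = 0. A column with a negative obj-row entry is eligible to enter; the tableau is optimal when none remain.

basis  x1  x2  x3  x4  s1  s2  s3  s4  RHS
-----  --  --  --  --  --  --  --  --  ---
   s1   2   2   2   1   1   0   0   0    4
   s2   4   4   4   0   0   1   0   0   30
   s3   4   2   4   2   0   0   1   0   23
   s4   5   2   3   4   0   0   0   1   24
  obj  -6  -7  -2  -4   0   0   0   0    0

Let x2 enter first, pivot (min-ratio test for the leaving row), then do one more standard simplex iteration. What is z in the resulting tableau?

Ratio test on column x2 — row 1: 4/2 = 2; row 2: 30/4 = 15/2; row 3: 23/2 = 23/2; row 4: 24/2 = 12. Minimum is 2 at row 1 (s1 leaves); pivot element 2.
Pivot on row 1; the obj-row RHS becomes 0 − (-7)·2 = 14.
Next entering variable (most negative obj-row entry -1/2): x4.
Ratio test on column x4 — row 1: 2/(1/2) = 4; row 2: entry -2 ≤ 0; row 3: 19/1 = 19; row 4: 20/3 = 20/3. Minimum is 4 at row 1 (x2 leaves); pivot element 1/2.
After the second pivot the obj-row RHS is 14 − (-1/2)·4 = 16.

16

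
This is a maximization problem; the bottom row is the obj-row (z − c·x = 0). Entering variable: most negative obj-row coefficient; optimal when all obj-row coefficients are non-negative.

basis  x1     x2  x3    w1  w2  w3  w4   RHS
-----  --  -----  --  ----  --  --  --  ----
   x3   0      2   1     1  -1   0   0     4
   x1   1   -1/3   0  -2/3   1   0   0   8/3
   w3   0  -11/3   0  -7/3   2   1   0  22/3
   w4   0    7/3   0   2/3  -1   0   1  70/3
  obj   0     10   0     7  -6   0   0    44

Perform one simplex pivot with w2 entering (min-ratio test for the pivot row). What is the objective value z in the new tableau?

60

Ratio test on column w2 — row 1: entry -1 ≤ 0; row 2: (8/3)/1 = 8/3; row 3: (22/3)/2 = 11/3; row 4: entry -1 ≤ 0. Minimum is 8/3 at row 2 (x1 leaves); pivot element 1.
Pivot on row 2; the obj-row RHS becomes 44 − (-6)·(8/3) = 60.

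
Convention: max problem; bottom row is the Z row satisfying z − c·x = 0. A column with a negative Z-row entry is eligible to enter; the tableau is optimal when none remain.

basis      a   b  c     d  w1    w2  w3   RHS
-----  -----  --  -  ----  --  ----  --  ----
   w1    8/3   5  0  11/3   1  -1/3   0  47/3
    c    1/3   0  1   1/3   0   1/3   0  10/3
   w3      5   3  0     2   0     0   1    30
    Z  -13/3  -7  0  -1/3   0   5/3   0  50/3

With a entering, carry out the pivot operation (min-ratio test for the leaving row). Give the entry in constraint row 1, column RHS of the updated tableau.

Ratio test on column a — row 1: (47/3)/(8/3) = 47/8; row 2: (10/3)/(1/3) = 10; row 3: 30/5 = 6. Minimum is 47/8 at row 1 (w1 leaves); pivot element 8/3.
Divide row 1 by 8/3; eliminate column a from the other rows.
In the new row 1, the RHS entry is the old entry divided by the pivot: (47/3)/(8/3) = 47/8.

47/8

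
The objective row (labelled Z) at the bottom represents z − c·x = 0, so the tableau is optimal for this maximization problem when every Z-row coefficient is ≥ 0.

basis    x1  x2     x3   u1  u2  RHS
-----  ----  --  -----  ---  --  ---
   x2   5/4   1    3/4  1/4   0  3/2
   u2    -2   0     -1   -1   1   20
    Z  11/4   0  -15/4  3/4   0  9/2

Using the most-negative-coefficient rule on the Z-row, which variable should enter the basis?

Negative Z-row entries: x3: -15/4.
The most negative is -15/4 in column x3, so x3 enters.

x3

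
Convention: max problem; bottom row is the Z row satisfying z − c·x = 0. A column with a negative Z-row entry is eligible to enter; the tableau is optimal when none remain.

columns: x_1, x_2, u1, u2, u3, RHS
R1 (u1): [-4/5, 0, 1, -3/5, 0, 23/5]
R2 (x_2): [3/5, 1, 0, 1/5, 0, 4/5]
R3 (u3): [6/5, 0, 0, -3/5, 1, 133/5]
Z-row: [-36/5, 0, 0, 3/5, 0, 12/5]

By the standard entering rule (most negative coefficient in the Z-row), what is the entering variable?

x_1

Negative Z-row entries: x_1: -36/5.
The most negative is -36/5 in column x_1, so x_1 enters.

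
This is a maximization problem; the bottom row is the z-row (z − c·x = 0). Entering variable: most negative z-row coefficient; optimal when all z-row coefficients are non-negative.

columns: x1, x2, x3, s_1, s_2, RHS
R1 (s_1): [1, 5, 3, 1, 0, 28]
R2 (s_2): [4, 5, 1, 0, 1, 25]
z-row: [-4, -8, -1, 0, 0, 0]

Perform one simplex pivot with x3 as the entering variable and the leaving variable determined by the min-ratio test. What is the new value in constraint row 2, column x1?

11/3

Ratio test on column x3 — row 1: 28/3 = 28/3; row 2: 25/1 = 25. Minimum is 28/3 at row 1 (s_1 leaves); pivot element 3.
Divide row 1 by 3; eliminate column x3 from the other rows.
Row 2 update in column x1: 4 − 1·(1/3) = 11/3.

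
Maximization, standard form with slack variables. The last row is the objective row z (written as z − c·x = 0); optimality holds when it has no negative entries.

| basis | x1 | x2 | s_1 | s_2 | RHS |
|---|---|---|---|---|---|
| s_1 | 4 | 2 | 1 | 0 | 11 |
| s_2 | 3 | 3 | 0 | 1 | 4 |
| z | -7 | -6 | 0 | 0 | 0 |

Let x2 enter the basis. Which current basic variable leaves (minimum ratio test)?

Column x2 entries and ratios — s_1: 11/2 = 11/2; s_2: 4/3 = 4/3.
Smallest ratio is 4/3 in the row of s_2, so s_2 leaves.

s_2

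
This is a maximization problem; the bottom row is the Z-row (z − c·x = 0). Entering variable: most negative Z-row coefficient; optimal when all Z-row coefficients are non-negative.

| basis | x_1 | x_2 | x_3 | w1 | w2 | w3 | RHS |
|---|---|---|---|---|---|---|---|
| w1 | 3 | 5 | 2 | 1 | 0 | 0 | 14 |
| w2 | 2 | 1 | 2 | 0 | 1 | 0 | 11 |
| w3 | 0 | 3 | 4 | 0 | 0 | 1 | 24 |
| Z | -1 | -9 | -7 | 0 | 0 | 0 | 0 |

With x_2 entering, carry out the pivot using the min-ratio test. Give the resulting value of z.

Ratio test on column x_2 — row 1: 14/5 = 14/5; row 2: 11/1 = 11; row 3: 24/3 = 8. Minimum is 14/5 at row 1 (w1 leaves); pivot element 5.
Pivot on row 1; the Z-row RHS becomes 0 − (-9)·(14/5) = 126/5.

126/5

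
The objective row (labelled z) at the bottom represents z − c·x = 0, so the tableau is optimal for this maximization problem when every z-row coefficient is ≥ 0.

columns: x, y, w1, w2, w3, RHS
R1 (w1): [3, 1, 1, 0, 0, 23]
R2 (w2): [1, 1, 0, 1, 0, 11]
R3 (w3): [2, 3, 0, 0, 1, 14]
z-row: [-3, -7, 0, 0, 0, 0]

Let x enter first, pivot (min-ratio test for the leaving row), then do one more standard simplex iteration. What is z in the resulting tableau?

98/3

Ratio test on column x — row 1: 23/3 = 23/3; row 2: 11/1 = 11; row 3: 14/2 = 7. Minimum is 7 at row 3 (w3 leaves); pivot element 2.
Pivot on row 3; the z-row RHS becomes 0 − (-3)·7 = 21.
Next entering variable (most negative z-row entry -5/2): y.
Ratio test on column y — row 1: entry -7/2 ≤ 0; row 2: entry -1/2 ≤ 0; row 3: 7/(3/2) = 14/3. Minimum is 14/3 at row 3 (x leaves); pivot element 3/2.
After the second pivot the z-row RHS is 21 − (-5/2)·(14/3) = 98/3.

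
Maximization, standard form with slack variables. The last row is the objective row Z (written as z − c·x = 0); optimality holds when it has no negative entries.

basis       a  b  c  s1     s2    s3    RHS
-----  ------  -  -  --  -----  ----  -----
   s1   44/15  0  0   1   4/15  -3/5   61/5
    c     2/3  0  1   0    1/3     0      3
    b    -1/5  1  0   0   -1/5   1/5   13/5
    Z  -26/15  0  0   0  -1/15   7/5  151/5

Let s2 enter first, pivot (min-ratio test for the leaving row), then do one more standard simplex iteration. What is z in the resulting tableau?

112/3

Ratio test on column s2 — row 1: (61/5)/(4/15) = 183/4; row 2: 3/(1/3) = 9; row 3: entry -1/5 ≤ 0. Minimum is 9 at row 2 (c leaves); pivot element 1/3.
Pivot on row 2; the Z-row RHS becomes 151/5 − (-1/15)·9 = 154/5.
Next entering variable (most negative Z-row entry -8/5): a.
Ratio test on column a — row 1: (49/5)/(12/5) = 49/12; row 2: 9/2 = 9/2; row 3: (22/5)/(1/5) = 22. Minimum is 49/12 at row 1 (s1 leaves); pivot element 12/5.
After the second pivot the Z-row RHS is 154/5 − (-8/5)·(49/12) = 112/3.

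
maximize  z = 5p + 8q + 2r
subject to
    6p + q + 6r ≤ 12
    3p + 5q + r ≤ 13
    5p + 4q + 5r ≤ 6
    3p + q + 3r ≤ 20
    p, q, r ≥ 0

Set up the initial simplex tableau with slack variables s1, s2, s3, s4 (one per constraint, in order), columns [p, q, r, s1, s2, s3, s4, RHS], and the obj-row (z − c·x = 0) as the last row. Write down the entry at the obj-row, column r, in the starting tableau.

The obj-row carries the negated objective coefficients: the r entry is -2.

-2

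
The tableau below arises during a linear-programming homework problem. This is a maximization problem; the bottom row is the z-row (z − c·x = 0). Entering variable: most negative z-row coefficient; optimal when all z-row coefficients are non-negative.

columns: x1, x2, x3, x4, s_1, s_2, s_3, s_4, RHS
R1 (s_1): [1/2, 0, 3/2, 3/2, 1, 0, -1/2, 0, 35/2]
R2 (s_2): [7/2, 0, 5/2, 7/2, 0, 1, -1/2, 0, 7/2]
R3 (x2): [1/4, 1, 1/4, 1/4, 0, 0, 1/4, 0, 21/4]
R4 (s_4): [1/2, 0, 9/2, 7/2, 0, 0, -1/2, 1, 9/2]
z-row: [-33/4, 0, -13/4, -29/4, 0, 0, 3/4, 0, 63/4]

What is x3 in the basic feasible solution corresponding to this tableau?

x3 is not in the basis, so in the current basic feasible solution x3 = 0.

0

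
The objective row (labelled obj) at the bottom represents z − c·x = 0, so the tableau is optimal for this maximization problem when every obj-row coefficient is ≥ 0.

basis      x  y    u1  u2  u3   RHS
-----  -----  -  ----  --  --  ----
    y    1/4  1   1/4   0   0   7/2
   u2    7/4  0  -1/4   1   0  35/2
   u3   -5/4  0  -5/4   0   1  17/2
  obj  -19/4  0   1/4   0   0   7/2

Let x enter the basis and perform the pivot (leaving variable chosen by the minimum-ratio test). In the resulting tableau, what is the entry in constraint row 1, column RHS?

1

Ratio test on column x — row 1: (7/2)/(1/4) = 14; row 2: (35/2)/(7/4) = 10; row 3: entry -5/4 ≤ 0. Minimum is 10 at row 2 (u2 leaves); pivot element 7/4.
Divide row 2 by 7/4; eliminate column x from the other rows.
Row 1 update in column RHS: 7/2 − (1/4)·10 = 1.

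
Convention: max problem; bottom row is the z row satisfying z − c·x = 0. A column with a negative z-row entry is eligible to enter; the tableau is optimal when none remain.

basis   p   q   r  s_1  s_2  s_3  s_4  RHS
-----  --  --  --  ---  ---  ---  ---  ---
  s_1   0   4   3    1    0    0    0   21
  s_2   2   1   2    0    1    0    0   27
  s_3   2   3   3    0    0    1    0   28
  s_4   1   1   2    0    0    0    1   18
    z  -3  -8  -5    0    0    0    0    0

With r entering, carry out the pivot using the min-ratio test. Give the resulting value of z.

Ratio test on column r — row 1: 21/3 = 7; row 2: 27/2 = 27/2; row 3: 28/3 = 28/3; row 4: 18/2 = 9. Minimum is 7 at row 1 (s_1 leaves); pivot element 3.
Pivot on row 1; the z-row RHS becomes 0 − (-5)·7 = 35.

35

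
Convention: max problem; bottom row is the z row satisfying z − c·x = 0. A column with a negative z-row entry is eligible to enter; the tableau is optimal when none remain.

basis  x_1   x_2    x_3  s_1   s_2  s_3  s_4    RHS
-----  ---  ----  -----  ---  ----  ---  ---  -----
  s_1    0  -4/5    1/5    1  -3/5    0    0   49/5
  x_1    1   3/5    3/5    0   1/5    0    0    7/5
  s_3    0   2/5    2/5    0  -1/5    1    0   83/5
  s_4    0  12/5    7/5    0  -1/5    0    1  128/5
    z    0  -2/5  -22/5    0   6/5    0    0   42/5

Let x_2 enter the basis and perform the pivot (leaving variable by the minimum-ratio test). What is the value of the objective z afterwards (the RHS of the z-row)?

28/3

Ratio test on column x_2 — row 1: entry -4/5 ≤ 0; row 2: (7/5)/(3/5) = 7/3; row 3: (83/5)/(2/5) = 83/2; row 4: (128/5)/(12/5) = 32/3. Minimum is 7/3 at row 2 (x_1 leaves); pivot element 3/5.
Pivot on row 2; the z-row RHS becomes 42/5 − (-2/5)·(7/3) = 28/3.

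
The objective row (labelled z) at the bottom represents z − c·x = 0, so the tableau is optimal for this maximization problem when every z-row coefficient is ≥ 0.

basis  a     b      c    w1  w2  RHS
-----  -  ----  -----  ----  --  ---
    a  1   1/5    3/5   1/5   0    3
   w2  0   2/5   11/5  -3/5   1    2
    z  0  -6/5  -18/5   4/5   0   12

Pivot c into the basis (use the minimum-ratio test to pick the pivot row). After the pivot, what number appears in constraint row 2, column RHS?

Ratio test on column c — row 1: 3/(3/5) = 5; row 2: 2/(11/5) = 10/11. Minimum is 10/11 at row 2 (w2 leaves); pivot element 11/5.
Divide row 2 by 11/5; eliminate column c from the other rows.
In the new row 2, the RHS entry is the old entry divided by the pivot: 2/(11/5) = 10/11.

10/11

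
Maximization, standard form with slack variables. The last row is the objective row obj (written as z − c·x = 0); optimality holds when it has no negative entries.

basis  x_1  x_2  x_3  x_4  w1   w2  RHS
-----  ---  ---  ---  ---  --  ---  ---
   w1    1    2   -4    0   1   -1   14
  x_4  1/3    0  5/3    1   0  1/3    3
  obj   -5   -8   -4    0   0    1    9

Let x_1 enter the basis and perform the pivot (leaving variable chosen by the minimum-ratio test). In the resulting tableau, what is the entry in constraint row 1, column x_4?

-3

Ratio test on column x_1 — row 1: 14/1 = 14; row 2: 3/(1/3) = 9. Minimum is 9 at row 2 (x_4 leaves); pivot element 1/3.
Divide row 2 by 1/3; eliminate column x_1 from the other rows.
Row 1 update in column x_4: 0 − 1·3 = -3.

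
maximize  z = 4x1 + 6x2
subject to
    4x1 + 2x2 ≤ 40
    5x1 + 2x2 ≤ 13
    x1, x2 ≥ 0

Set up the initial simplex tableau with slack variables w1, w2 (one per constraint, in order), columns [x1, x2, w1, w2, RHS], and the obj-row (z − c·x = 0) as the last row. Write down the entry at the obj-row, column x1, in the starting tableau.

-4

The obj-row carries the negated objective coefficients: the x1 entry is -4.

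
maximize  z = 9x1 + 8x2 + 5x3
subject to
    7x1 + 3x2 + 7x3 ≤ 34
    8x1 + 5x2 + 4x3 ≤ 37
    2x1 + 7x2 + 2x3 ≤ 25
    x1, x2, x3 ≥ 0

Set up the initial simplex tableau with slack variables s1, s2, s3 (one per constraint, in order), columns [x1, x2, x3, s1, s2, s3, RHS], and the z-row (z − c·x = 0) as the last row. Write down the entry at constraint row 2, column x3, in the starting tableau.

Constraint 2 has coefficient 4 on x3.

4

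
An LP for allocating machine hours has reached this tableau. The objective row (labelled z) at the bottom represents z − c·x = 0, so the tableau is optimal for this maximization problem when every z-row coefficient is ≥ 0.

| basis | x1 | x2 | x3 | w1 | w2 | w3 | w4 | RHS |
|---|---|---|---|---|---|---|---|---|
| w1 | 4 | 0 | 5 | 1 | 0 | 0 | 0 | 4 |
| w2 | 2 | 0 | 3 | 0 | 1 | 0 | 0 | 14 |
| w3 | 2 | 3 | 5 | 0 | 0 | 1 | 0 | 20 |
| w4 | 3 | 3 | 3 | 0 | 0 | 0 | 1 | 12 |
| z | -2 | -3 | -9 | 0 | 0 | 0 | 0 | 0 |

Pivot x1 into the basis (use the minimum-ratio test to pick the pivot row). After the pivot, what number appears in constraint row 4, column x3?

Ratio test on column x1 — row 1: 4/4 = 1; row 2: 14/2 = 7; row 3: 20/2 = 10; row 4: 12/3 = 4. Minimum is 1 at row 1 (w1 leaves); pivot element 4.
Divide row 1 by 4; eliminate column x1 from the other rows.
Row 4 update in column x3: 3 − 3·(5/4) = -3/4.

-3/4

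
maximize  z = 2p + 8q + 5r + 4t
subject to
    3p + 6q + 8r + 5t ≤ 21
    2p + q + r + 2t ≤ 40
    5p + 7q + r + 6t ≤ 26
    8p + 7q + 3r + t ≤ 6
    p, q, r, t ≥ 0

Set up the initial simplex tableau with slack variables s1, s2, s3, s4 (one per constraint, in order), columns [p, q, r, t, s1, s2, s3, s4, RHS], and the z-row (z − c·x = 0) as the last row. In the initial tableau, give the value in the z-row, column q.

-8

The z-row carries the negated objective coefficients: the q entry is -8.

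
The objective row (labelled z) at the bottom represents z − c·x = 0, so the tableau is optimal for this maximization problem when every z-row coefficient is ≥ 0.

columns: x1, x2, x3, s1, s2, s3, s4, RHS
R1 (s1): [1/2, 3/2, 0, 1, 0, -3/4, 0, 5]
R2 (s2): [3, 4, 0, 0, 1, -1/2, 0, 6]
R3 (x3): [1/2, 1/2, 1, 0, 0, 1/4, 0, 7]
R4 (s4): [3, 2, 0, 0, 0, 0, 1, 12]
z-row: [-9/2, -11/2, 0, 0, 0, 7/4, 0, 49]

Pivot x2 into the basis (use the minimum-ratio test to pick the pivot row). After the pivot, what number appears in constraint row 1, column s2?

-3/8

Ratio test on column x2 — row 1: 5/(3/2) = 10/3; row 2: 6/4 = 3/2; row 3: 7/(1/2) = 14; row 4: 12/2 = 6. Minimum is 3/2 at row 2 (s2 leaves); pivot element 4.
Divide row 2 by 4; eliminate column x2 from the other rows.
Row 1 update in column s2: 0 − (3/2)·(1/4) = -3/8.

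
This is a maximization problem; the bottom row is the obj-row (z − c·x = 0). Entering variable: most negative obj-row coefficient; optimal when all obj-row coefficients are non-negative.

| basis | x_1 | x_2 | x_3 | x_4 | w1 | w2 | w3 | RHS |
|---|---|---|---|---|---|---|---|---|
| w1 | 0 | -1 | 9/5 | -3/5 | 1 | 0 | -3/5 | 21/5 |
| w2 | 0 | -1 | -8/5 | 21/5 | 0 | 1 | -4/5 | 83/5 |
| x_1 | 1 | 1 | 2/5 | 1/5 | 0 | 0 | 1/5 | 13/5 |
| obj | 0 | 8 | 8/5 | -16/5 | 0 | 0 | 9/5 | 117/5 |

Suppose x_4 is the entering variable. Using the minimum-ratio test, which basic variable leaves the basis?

w2

Column x_4 entries and ratios — w1: -3/5 ≤ 0, skip; w2: (83/5)/(21/5) = 83/21; x_1: (13/5)/(1/5) = 13.
Smallest ratio is 83/21 in the row of w2, so w2 leaves.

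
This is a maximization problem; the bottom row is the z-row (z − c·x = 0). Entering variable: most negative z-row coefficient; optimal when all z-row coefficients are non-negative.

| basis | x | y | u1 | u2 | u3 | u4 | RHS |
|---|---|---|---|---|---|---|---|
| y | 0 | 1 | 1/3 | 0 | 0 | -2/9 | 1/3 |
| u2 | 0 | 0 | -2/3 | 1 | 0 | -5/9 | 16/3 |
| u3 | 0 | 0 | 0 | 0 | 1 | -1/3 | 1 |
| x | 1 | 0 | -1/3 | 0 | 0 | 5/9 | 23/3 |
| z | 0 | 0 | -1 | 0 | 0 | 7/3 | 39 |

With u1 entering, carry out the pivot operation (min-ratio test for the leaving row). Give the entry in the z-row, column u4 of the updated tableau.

5/3

Ratio test on column u1 — row 1: (1/3)/(1/3) = 1; row 2: entry -2/3 ≤ 0; row 3: entry 0 ≤ 0; row 4: entry -1/3 ≤ 0. Minimum is 1 at row 1 (y leaves); pivot element 1/3.
Divide row 1 by 1/3; eliminate column u1 from the other rows.
z-row update in column u4: 7/3 − (-1)·(-2/3) = 5/3.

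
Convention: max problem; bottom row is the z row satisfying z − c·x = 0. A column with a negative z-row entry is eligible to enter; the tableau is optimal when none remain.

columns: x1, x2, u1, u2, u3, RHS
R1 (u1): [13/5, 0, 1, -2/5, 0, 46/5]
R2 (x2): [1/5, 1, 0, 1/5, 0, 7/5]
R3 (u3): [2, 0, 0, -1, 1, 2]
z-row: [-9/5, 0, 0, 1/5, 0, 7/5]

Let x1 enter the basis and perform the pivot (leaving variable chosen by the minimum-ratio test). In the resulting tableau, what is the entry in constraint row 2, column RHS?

6/5

Ratio test on column x1 — row 1: (46/5)/(13/5) = 46/13; row 2: (7/5)/(1/5) = 7; row 3: 2/2 = 1. Minimum is 1 at row 3 (u3 leaves); pivot element 2.
Divide row 3 by 2; eliminate column x1 from the other rows.
Row 2 update in column RHS: 7/5 − (1/5)·1 = 6/5.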